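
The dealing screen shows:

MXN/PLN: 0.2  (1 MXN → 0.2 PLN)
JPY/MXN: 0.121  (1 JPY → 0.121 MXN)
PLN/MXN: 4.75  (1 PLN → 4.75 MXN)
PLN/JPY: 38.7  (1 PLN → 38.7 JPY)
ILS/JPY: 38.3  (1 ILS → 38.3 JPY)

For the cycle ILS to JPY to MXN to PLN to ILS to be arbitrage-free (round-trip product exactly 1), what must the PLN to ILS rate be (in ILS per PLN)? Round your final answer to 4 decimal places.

1.0789

Known legs of the cycle: 38.3 × 0.121 × 0.2 = 0.92686
For no arbitrage the full-cycle product must be 1, so the missing rate is 1 / 0.92686 ≈ 1.078912.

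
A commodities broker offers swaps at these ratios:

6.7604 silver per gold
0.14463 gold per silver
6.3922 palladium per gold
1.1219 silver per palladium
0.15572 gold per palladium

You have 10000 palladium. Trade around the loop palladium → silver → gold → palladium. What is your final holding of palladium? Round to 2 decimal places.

10000 palladium × 1.1219 = 11219 silver
11219 silver × 0.14463 = 1622.60397 gold
1622.60397 gold × 6.3922 = 10372.009097034 palladium

10372.01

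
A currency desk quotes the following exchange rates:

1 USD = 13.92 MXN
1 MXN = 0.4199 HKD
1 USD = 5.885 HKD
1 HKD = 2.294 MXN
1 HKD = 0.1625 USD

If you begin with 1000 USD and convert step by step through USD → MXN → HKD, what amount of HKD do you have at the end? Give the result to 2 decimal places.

1000 USD × 13.92 = 13920 MXN
13920 MXN × 0.4199 = 5845.008 HKD

5845.01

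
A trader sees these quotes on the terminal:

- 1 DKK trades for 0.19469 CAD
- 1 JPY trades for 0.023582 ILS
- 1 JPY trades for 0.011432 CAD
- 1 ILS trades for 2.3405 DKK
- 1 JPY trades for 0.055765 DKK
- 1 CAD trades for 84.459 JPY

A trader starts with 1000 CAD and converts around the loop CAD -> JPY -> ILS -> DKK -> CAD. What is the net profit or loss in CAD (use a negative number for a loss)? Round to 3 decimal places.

-92.433

1000 CAD × 84.459 = 84459 JPY
84459 JPY × 0.023582 = 1991.712138 ILS
1991.712138 ILS × 2.3405 = 4661.602258989 DKK
4661.602258989 DKK × 0.19469 = 907.56734380256841 CAD
Net change: 907.56734380256841 − 1000 = -92.43265619743159 CAD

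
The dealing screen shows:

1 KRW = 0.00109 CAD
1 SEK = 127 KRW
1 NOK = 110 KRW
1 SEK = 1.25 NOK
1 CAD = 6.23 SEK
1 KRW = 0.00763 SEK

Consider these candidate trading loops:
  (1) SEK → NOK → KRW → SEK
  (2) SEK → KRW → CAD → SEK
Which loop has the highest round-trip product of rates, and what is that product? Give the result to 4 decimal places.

1.0491

(1) 1.25 × 110 × 0.00763 = 1.04913
(2) 127 × 0.00109 × 6.23 = 0.86242
Highest is cycle (1) at 1.0491 (>1, arbitrage).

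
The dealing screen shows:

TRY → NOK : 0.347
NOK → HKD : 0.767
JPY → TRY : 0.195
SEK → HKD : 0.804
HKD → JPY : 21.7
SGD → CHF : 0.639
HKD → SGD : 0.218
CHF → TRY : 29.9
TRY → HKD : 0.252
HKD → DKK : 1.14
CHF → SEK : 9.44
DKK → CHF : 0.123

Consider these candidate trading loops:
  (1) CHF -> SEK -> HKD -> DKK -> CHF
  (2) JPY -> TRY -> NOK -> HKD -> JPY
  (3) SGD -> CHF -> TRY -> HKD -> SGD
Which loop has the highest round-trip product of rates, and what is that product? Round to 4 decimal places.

(1) 9.44 × 0.804 × 1.14 × 0.123 = 1.06424
(2) 0.195 × 0.347 × 0.767 × 21.7 = 1.12621
(3) 0.639 × 29.9 × 0.252 × 0.218 = 1.04961
Highest is cycle (2) at 1.1262 (>1, arbitrage).

1.1262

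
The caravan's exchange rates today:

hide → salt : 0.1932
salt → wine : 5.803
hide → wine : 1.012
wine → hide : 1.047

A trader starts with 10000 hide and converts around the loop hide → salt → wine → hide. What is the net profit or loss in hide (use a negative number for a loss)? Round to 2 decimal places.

10000 hide × 0.1932 = 1932 salt
1932 salt × 5.803 = 11211.396 wine
11211.396 wine × 1.047 = 11738.331612 hide
Net change: 11738.331612 − 10000 = 1738.331612 hide

1738.33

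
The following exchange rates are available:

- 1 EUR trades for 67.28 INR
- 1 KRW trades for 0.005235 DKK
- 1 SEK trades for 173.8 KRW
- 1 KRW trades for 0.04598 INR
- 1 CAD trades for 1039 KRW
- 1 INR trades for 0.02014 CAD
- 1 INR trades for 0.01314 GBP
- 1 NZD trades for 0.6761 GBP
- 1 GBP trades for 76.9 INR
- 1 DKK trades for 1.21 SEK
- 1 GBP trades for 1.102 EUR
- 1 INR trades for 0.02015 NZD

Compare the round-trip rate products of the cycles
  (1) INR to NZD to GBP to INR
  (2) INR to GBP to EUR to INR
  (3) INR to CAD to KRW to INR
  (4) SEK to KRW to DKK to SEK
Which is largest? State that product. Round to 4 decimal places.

1.1009

(1) 0.02015 × 0.6761 × 76.9 = 1.04764
(2) 0.01314 × 1.102 × 67.28 = 0.97423
(3) 0.02014 × 1039 × 0.04598 = 0.96215
(4) 173.8 × 0.005235 × 1.21 = 1.10091
Highest is cycle (4) at 1.1009 (>1, arbitrage).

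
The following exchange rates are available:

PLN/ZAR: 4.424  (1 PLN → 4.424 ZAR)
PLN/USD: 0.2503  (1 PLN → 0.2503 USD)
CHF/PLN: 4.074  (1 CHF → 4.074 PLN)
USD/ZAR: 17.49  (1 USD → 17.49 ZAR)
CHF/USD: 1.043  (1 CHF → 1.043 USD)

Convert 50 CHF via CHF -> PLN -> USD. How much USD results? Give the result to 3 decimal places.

50.986

50 CHF × 4.074 = 203.7 PLN
203.7 PLN × 0.2503 = 50.98611 USD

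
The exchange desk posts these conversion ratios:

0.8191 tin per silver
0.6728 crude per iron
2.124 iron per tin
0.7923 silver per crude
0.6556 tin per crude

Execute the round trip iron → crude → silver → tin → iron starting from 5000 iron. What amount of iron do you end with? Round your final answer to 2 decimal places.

4637.00

5000 iron × 0.6728 = 3364 crude
3364 crude × 0.7923 = 2665.2972 silver
2665.2972 silver × 0.8191 = 2183.14493652 tin
2183.14493652 tin × 2.124 = 4636.99984516848 iron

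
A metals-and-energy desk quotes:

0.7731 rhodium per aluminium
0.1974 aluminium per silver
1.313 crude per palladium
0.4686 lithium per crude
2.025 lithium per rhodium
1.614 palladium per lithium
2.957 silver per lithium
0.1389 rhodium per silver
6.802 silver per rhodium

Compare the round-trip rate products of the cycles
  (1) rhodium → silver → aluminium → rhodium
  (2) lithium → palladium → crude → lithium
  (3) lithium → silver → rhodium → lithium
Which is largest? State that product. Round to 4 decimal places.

(1) 6.802 × 0.1974 × 0.7731 = 1.03805
(2) 1.614 × 1.313 × 0.4686 = 0.99305
(3) 2.957 × 0.1389 × 2.025 = 0.83172
Highest is cycle (1) at 1.0381 (>1, arbitrage).

1.0381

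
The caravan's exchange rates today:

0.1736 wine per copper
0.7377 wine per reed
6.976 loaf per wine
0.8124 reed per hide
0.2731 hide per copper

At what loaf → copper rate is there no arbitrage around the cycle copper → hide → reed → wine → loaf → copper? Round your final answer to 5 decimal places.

0.87583

Known legs of the cycle: 0.2731 × 0.8124 × 0.7377 × 6.976 = 1.141768008569088
For no arbitrage the full-cycle product must be 1, so the missing rate is 1 / 1.141768008569088 ≈ 0.8758347.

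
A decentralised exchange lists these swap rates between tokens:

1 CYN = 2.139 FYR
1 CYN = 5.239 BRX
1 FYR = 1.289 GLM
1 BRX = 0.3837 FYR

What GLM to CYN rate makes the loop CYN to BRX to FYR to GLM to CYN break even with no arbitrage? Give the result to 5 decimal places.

0.38593

Known legs of the cycle: 5.239 × 0.3837 × 1.289 = 2.5911533427
For no arbitrage the full-cycle product must be 1, so the missing rate is 1 / 2.5911533427 ≈ 0.3859285.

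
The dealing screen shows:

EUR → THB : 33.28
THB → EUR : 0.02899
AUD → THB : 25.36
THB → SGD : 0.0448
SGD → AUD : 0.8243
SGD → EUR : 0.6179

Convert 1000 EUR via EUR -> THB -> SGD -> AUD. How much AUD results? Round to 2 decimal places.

1000 EUR × 33.28 = 33280 THB
33280 THB × 0.0448 = 1490.944 SGD
1490.944 SGD × 0.8243 = 1228.9851392 AUD

1228.99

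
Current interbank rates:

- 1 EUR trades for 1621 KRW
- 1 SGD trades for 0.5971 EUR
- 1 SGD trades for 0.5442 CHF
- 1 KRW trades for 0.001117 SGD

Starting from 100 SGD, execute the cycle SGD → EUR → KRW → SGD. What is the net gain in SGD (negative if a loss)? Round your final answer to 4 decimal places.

100 SGD × 0.5971 = 59.71 EUR
59.71 EUR × 1621 = 96789.91 KRW
96789.91 KRW × 0.001117 = 108.11432947 SGD
Net change: 108.11432947 − 100 = 8.11432947 SGD

8.1143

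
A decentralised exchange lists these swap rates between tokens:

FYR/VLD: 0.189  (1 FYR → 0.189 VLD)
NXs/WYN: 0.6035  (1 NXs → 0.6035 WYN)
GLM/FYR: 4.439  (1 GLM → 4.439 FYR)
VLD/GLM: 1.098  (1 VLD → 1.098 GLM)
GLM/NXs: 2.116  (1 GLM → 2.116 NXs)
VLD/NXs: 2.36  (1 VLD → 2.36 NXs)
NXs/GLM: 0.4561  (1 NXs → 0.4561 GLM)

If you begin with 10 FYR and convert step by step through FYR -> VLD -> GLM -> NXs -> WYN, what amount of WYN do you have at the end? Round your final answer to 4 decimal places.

10 FYR × 0.189 = 1.89 VLD
1.89 VLD × 1.098 = 2.07522 GLM
2.07522 GLM × 2.116 = 4.39116552 NXs
4.39116552 NXs × 0.6035 = 2.65006839132 WYN

2.6501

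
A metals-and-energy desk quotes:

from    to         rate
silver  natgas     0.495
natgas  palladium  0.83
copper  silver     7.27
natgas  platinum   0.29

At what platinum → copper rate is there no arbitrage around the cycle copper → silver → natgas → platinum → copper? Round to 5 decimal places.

Known legs of the cycle: 7.27 × 0.495 × 0.29 = 1.0436085
For no arbitrage the full-cycle product must be 1, so the missing rate is 1 / 1.0436085 ≈ 0.9582137.

0.95821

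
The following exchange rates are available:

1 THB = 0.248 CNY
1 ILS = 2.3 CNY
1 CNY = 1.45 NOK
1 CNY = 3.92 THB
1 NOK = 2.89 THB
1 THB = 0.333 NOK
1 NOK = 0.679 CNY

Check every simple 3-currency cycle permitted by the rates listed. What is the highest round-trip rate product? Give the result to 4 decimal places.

CNY→NOK→THB→CNY: 1.45 × 2.89 × 0.248 = 1.03924
CNY→THB→NOK→CNY: 3.92 × 0.333 × 0.679 = 0.88634
Maximum is CNY→NOK→THB→CNY at 1.0392; arbitrage exists.

1.0392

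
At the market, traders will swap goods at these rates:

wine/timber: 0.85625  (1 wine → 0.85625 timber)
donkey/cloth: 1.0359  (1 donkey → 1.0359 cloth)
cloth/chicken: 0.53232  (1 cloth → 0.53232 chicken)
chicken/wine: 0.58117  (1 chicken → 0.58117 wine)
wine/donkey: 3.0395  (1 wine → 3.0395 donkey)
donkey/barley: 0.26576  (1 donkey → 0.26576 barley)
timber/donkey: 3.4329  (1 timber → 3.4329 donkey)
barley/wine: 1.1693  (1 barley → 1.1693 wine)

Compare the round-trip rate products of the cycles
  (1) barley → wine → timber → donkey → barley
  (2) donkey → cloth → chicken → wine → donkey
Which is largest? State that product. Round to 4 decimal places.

(1) 1.1693 × 0.85625 × 3.4329 × 0.26576 = 0.91343
(2) 1.0359 × 0.53232 × 0.58117 × 3.0395 = 0.97408
Highest is cycle (2) at 0.9741 (≤1, no arbitrage).

0.9741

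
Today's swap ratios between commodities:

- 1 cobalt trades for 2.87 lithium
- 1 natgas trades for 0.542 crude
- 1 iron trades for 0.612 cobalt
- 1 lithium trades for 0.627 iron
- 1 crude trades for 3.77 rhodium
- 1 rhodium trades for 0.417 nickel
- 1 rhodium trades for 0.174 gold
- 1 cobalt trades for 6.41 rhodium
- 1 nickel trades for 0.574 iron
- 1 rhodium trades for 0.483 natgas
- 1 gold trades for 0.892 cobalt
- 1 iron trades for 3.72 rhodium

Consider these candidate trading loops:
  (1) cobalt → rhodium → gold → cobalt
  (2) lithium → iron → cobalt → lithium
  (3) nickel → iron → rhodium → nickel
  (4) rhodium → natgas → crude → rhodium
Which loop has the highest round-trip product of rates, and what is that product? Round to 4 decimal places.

(1) 6.41 × 0.174 × 0.892 = 0.99488
(2) 0.627 × 0.612 × 2.87 = 1.10129
(3) 0.574 × 3.72 × 0.417 = 0.89041
(4) 0.483 × 0.542 × 3.77 = 0.98693
Highest is cycle (2) at 1.1013 (>1, arbitrage).

1.1013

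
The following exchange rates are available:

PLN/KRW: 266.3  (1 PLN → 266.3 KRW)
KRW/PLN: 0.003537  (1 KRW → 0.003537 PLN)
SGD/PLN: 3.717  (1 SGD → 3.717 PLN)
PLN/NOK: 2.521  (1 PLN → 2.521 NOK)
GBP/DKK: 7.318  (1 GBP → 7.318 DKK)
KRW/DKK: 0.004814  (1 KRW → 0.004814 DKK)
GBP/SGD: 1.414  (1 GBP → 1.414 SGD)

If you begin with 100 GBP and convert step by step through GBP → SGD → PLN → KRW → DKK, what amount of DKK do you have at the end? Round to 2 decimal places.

673.78

100 GBP × 1.414 = 141.4 SGD
141.4 SGD × 3.717 = 525.5838 PLN
525.5838 PLN × 266.3 = 139962.96594 KRW
139962.96594 KRW × 0.004814 = 673.78171803516 DKK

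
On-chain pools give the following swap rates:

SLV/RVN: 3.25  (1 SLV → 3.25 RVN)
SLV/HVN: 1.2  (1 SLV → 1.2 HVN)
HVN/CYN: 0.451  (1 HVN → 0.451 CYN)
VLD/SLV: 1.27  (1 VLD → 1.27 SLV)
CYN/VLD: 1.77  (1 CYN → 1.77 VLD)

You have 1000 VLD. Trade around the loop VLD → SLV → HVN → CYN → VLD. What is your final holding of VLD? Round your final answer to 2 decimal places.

1216.56

1000 VLD × 1.27 = 1270 SLV
1270 SLV × 1.2 = 1524 HVN
1524 HVN × 0.451 = 687.324 CYN
687.324 CYN × 1.77 = 1216.56348 VLD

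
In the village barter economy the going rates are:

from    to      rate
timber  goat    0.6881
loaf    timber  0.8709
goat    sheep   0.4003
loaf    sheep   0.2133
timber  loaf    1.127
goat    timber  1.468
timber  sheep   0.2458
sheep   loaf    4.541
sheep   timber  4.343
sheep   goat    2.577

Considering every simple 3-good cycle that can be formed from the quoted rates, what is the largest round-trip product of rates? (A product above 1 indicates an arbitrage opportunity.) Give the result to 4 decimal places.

sheep→timber→goat→sheep: 4.343 × 0.6881 × 0.4003 = 1.19626
sheep→timber→loaf→sheep: 4.343 × 1.127 × 0.2133 = 1.04401
sheep→loaf→timber→sheep: 4.541 × 0.8709 × 0.2458 = 0.97208
sheep→goat→timber→sheep: 2.577 × 1.468 × 0.2458 = 0.92987
Maximum is sheep→timber→goat→sheep at 1.1963; arbitrage exists.

1.1963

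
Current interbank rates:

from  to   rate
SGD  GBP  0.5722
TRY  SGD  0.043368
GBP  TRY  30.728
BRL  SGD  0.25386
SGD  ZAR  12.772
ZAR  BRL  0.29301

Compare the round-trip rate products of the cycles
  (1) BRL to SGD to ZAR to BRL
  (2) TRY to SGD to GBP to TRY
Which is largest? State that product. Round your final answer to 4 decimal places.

0.9500

(1) 0.25386 × 12.772 × 0.29301 = 0.95003
(2) 0.043368 × 0.5722 × 30.728 = 0.76252
Highest is cycle (1) at 0.9500 (≤1, no arbitrage).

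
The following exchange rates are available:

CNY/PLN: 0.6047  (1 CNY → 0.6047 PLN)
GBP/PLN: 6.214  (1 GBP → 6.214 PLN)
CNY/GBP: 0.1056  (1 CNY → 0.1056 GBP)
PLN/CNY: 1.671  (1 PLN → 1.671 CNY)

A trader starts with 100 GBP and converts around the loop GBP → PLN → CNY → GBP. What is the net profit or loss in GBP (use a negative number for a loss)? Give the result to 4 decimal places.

9.6508

100 GBP × 6.214 = 621.4 PLN
621.4 PLN × 1.671 = 1038.3594 CNY
1038.3594 CNY × 0.1056 = 109.65075264 GBP
Net change: 109.65075264 − 100 = 9.65075264 GBP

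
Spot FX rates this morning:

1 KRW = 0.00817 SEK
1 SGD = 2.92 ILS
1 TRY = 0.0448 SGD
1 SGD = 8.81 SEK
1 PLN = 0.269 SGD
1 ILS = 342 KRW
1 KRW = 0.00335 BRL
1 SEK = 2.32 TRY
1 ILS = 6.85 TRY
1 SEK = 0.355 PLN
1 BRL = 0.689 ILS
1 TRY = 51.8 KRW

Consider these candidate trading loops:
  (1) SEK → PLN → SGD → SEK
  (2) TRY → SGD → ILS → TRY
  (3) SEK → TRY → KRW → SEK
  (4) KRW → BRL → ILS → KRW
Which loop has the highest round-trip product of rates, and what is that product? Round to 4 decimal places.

0.9818

(1) 0.355 × 0.269 × 8.81 = 0.84131
(2) 0.0448 × 2.92 × 6.85 = 0.89609
(3) 2.32 × 51.8 × 0.00817 = 0.98184
(4) 0.00335 × 0.689 × 342 = 0.78939
Highest is cycle (3) at 0.9818 (≤1, no arbitrage).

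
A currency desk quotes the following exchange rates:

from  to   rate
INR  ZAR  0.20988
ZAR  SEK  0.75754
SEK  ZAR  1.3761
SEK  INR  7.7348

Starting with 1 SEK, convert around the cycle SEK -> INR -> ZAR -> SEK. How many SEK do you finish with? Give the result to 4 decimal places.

1.2298

1 SEK × 7.7348 = 7.7348 INR
7.7348 INR × 0.20988 = 1.623379824 ZAR
1.623379824 ZAR × 0.75754 = 1.22977515187296 SEK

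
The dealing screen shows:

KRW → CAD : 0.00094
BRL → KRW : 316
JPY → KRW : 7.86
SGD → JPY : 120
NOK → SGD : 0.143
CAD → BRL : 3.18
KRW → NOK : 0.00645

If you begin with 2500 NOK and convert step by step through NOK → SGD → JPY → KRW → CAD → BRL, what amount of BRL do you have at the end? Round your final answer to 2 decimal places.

2500 NOK × 0.143 = 357.5 SGD
357.5 SGD × 120 = 42900 JPY
42900 JPY × 7.86 = 337194 KRW
337194 KRW × 0.00094 = 316.96236 CAD
316.96236 CAD × 3.18 = 1007.9403048 BRL

1007.94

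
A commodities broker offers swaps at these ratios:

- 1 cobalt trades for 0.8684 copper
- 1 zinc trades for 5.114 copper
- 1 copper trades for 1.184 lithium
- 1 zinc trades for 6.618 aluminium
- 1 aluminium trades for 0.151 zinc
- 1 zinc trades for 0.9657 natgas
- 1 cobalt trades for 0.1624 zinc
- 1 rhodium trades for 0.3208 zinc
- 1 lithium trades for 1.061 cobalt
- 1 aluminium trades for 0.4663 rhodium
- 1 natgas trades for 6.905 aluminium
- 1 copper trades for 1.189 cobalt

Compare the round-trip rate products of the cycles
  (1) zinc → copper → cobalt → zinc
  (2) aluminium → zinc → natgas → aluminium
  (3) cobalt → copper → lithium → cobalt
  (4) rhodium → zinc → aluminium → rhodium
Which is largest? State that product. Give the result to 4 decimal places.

1.0909

(1) 5.114 × 1.189 × 0.1624 = 0.98748
(2) 0.151 × 0.9657 × 6.905 = 1.00689
(3) 0.8684 × 1.184 × 1.061 = 1.09090
(4) 0.3208 × 6.618 × 0.4663 = 0.98998
Highest is cycle (3) at 1.0909 (>1, arbitrage).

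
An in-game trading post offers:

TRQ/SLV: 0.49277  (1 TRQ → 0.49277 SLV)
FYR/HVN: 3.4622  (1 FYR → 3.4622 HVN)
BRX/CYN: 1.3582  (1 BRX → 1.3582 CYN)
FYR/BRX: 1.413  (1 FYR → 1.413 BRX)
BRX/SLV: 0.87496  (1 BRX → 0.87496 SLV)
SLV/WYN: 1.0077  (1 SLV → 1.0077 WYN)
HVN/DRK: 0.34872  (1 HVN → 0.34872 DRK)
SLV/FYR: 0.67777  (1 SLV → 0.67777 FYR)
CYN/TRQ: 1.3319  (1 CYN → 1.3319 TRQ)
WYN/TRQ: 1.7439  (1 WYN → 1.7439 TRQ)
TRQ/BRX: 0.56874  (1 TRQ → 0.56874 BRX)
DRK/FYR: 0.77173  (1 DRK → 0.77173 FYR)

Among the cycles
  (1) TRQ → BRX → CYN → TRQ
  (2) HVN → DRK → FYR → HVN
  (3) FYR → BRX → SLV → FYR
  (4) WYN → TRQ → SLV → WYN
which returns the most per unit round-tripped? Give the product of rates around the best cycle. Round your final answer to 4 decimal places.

(1) 0.56874 × 1.3582 × 1.3319 = 1.02884
(2) 0.34872 × 0.77173 × 3.4622 = 0.93174
(3) 1.413 × 0.87496 × 0.67777 = 0.83794
(4) 1.7439 × 0.49277 × 1.0077 = 0.86596
Highest is cycle (1) at 1.0288 (>1, arbitrage).

1.0288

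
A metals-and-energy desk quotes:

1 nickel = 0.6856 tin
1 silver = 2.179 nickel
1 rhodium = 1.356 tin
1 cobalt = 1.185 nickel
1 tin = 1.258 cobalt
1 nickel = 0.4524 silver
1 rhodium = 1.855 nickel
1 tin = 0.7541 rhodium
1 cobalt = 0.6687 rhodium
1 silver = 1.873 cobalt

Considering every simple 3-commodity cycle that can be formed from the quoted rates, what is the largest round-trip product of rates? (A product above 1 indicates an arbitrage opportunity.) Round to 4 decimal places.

1.1407

rhodium→tin→cobalt→rhodium: 1.356 × 1.258 × 0.6687 = 1.14070
tin→cobalt→nickel→tin: 1.258 × 1.185 × 0.6856 = 1.02204
silver→cobalt→nickel→silver: 1.873 × 1.185 × 0.4524 = 1.00410
rhodium→nickel→tin→rhodium: 1.855 × 0.6856 × 0.7541 = 0.95906
Maximum is rhodium→tin→cobalt→rhodium at 1.1407; arbitrage exists.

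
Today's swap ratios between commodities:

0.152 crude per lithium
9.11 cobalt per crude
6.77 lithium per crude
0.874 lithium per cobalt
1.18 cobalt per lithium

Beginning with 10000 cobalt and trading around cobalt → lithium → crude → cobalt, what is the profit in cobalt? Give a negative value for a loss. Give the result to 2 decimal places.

10000 cobalt × 0.874 = 8740 lithium
8740 lithium × 0.152 = 1328.48 crude
1328.48 crude × 9.11 = 12102.4528 cobalt
Net change: 12102.4528 − 10000 = 2102.4528 cobalt

2102.45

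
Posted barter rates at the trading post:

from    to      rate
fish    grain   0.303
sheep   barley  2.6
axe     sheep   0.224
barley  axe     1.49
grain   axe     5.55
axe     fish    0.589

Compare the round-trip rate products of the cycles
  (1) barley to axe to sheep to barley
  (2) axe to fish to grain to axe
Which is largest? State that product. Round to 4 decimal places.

0.9905

(1) 1.49 × 0.224 × 2.6 = 0.86778
(2) 0.589 × 0.303 × 5.55 = 0.99049
Highest is cycle (2) at 0.9905 (≤1, no arbitrage).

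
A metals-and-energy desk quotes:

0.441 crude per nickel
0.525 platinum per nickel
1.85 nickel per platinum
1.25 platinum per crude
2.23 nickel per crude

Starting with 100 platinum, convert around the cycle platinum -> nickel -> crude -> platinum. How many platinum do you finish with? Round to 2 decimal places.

101.98

100 platinum × 1.85 = 185 nickel
185 nickel × 0.441 = 81.585 crude
81.585 crude × 1.25 = 101.98125 platinum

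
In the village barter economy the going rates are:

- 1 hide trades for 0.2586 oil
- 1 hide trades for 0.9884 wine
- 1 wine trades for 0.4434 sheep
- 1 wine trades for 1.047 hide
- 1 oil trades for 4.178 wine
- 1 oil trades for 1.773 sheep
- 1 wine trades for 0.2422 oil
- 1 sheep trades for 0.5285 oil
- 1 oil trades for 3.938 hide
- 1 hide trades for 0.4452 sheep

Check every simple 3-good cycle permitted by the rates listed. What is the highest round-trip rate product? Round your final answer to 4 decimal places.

oil→wine→hide→oil: 4.178 × 1.047 × 0.2586 = 1.13121
oil→wine→sheep→oil: 4.178 × 0.4434 × 0.5285 = 0.97906
oil→hide→wine→oil: 3.938 × 0.9884 × 0.2422 = 0.94272
oil→hide→sheep→oil: 3.938 × 0.4452 × 0.5285 = 0.92656
Maximum is oil→wine→hide→oil at 1.1312; arbitrage exists.

1.1312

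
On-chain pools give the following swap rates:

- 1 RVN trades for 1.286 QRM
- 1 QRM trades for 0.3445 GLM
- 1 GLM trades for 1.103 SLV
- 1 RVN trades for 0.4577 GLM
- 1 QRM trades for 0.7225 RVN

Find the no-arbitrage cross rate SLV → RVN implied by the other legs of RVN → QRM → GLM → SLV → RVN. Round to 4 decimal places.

2.0464

Known legs of the cycle: 1.286 × 0.3445 × 1.103 = 0.488658781
For no arbitrage the full-cycle product must be 1, so the missing rate is 1 / 0.488658781 ≈ 2.046418.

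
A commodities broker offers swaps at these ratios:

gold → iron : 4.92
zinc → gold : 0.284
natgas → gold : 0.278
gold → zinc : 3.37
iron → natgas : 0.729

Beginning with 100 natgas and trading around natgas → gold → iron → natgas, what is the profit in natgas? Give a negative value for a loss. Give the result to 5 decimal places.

-0.29030

100 natgas × 0.278 = 27.8 gold
27.8 gold × 4.92 = 136.776 iron
136.776 iron × 0.729 = 99.709704 natgas
Net change: 99.709704 − 100 = -0.290296 natgas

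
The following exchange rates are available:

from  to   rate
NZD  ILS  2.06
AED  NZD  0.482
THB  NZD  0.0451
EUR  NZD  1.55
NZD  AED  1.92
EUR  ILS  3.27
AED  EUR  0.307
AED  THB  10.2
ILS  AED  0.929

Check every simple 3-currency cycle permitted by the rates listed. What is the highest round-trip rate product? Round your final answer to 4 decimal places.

ILS→AED→EUR→ILS: 0.929 × 0.307 × 3.27 = 0.93261
ILS→AED→NZD→ILS: 0.929 × 0.482 × 2.06 = 0.92242
EUR→NZD→AED→EUR: 1.55 × 1.92 × 0.307 = 0.91363
THB→NZD→AED→THB: 0.0451 × 1.92 × 10.2 = 0.88324
Maximum is ILS→AED→EUR→ILS at 0.9326; no arbitrage — every cycle loses value.

0.9326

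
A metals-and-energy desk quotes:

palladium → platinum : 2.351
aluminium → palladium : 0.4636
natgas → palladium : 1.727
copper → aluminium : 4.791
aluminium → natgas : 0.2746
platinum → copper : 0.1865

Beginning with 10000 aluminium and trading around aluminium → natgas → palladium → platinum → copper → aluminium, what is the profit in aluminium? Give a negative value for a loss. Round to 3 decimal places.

-37.909

10000 aluminium × 0.2746 = 2746 natgas
2746 natgas × 1.727 = 4742.342 palladium
4742.342 palladium × 2.351 = 11149.246042 platinum
11149.246042 platinum × 0.1865 = 2079.334386833 copper
2079.334386833 copper × 4.791 = 9962.091047316903 aluminium
Net change: 9962.091047316903 − 10000 = -37.908952683097 aluminium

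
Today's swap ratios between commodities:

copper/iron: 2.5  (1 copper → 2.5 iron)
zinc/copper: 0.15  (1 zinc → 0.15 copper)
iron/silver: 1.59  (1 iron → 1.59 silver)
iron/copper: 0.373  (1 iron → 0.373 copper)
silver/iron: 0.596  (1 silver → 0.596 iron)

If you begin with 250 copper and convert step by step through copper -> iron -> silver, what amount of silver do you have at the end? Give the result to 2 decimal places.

993.75

250 copper × 2.5 = 625 iron
625 iron × 1.59 = 993.75 silver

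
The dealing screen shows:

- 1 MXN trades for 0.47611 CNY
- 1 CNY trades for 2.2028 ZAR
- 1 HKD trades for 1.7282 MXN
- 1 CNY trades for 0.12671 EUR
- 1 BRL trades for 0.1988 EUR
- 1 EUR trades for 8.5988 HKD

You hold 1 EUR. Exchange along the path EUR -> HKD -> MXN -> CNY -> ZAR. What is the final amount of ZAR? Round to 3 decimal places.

1 EUR × 8.5988 = 8.5988 HKD
8.5988 HKD × 1.7282 = 14.86044616 MXN
14.86044616 MXN × 0.47611 = 7.0752070212376 CNY
7.0752070212376 CNY × 2.2028 = 15.58526602638218528 ZAR

15.585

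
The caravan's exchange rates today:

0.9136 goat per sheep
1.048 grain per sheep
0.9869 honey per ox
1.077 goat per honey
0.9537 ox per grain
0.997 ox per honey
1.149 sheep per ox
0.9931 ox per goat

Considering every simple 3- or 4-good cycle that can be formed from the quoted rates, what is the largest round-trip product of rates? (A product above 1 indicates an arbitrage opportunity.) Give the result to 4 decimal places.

grain→ox→sheep→grain: 0.9537 × 1.149 × 1.048 = 1.14840
goat→ox→honey→goat: 0.9931 × 0.9869 × 1.077 = 1.05556
goat→ox→sheep→goat: 0.9931 × 1.149 × 0.9136 = 1.04248
Maximum is grain→ox→sheep→grain at 1.1484; arbitrage exists.

1.1484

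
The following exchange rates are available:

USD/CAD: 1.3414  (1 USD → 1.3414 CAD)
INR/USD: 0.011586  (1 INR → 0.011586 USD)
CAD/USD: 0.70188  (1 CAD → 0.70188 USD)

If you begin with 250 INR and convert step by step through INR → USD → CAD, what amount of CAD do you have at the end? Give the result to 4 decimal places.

250 INR × 0.011586 = 2.8965 USD
2.8965 USD × 1.3414 = 3.8853651 CAD

3.8854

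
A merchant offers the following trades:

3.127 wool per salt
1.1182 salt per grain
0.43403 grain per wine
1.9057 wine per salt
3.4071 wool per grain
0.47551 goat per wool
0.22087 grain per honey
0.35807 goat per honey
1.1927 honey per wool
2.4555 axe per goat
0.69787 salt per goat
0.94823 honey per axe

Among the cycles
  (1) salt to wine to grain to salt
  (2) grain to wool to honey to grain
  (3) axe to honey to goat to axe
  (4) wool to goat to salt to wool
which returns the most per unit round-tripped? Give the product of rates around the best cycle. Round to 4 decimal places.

(1) 1.9057 × 0.43403 × 1.1182 = 0.92490
(2) 3.4071 × 1.1927 × 0.22087 = 0.89754
(3) 0.94823 × 0.35807 × 2.4555 = 0.83372
(4) 0.47551 × 0.69787 × 3.127 = 1.03768
Highest is cycle (4) at 1.0377 (>1, arbitrage).

1.0377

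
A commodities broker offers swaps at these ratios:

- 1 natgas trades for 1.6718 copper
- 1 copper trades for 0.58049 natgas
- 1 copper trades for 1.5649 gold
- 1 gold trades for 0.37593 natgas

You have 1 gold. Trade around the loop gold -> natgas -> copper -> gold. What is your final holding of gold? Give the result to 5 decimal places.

0.98351

1 gold × 0.37593 = 0.37593 natgas
0.37593 natgas × 1.6718 = 0.628479774 copper
0.628479774 copper × 1.5649 = 0.9835079983326 gold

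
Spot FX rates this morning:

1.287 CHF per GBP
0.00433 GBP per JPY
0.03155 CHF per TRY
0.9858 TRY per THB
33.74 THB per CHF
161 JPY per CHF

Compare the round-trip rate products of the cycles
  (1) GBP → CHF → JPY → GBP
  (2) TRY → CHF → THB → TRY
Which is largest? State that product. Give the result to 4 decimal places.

(1) 1.287 × 161 × 0.00433 = 0.89721
(2) 0.03155 × 33.74 × 0.9858 = 1.04938
Highest is cycle (2) at 1.0494 (>1, arbitrage).

1.0494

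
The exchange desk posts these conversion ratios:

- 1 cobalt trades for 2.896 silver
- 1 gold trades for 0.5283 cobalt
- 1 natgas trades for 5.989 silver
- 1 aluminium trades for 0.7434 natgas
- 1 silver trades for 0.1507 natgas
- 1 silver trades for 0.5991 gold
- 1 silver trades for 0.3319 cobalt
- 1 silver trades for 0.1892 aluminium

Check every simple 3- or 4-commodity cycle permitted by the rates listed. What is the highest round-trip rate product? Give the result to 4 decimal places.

silver→gold→cobalt→silver: 0.5991 × 0.5283 × 2.896 = 0.91660
silver→aluminium→natgas→silver: 0.1892 × 0.7434 × 5.989 = 0.84236
Maximum is silver→gold→cobalt→silver at 0.9166; no arbitrage — every cycle loses value.

0.9166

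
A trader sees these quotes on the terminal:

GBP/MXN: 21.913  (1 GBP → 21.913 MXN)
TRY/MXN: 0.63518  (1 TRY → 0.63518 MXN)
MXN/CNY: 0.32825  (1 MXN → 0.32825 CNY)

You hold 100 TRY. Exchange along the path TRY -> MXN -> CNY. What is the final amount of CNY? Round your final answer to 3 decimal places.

100 TRY × 0.63518 = 63.518 MXN
63.518 MXN × 0.32825 = 20.8497835 CNY

20.850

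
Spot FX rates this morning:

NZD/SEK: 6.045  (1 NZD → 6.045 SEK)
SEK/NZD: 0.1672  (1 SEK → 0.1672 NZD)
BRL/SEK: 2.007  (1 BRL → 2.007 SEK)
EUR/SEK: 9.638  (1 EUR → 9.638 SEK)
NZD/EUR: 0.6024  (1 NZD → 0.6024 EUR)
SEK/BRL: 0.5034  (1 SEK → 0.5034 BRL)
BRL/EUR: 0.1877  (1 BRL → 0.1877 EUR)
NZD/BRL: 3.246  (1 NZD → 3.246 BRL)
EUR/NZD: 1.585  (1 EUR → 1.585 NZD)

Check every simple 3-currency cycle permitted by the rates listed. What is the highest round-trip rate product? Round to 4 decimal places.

SEK→NZD→BRL→SEK: 0.1672 × 3.246 × 2.007 = 1.08926
SEK→NZD→EUR→SEK: 0.1672 × 0.6024 × 9.638 = 0.97075
BRL→EUR→NZD→BRL: 0.1877 × 1.585 × 3.246 = 0.96570
SEK→BRL→EUR→SEK: 0.5034 × 0.1877 × 9.638 = 0.91068
Maximum is SEK→NZD→BRL→SEK at 1.0893; arbitrage exists.

1.0893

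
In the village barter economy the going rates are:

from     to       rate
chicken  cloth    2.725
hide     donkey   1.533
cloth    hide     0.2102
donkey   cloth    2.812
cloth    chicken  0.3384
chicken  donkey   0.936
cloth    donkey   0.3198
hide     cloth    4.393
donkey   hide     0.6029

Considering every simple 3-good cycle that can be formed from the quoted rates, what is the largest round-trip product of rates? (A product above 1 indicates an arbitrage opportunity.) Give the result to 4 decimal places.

donkey→cloth→hide→donkey: 2.812 × 0.2102 × 1.533 = 0.90613
donkey→cloth→chicken→donkey: 2.812 × 0.3384 × 0.936 = 0.89068
donkey→hide→cloth→donkey: 0.6029 × 4.393 × 0.3198 = 0.84700
Maximum is donkey→cloth→hide→donkey at 0.9061; no arbitrage — every cycle loses value.

0.9061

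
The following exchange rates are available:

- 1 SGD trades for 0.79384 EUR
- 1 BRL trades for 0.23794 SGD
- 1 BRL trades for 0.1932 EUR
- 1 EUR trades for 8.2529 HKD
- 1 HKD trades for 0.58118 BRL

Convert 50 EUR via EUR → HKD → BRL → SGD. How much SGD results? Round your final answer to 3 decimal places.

50 EUR × 8.2529 = 412.645 HKD
412.645 HKD × 0.58118 = 239.8210211 BRL
239.8210211 BRL × 0.23794 = 57.063013760534 SGD

57.063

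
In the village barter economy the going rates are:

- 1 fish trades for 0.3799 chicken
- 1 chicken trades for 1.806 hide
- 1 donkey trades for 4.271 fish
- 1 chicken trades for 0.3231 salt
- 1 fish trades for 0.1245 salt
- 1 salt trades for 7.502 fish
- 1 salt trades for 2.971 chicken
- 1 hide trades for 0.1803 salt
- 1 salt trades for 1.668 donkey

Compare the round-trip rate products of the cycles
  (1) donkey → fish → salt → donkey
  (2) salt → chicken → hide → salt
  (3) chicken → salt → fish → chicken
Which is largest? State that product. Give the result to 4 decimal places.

(1) 4.271 × 0.1245 × 1.668 = 0.88694
(2) 2.971 × 1.806 × 0.1803 = 0.96742
(3) 0.3231 × 7.502 × 0.3799 = 0.92084
Highest is cycle (2) at 0.9674 (≤1, no arbitrage).

0.9674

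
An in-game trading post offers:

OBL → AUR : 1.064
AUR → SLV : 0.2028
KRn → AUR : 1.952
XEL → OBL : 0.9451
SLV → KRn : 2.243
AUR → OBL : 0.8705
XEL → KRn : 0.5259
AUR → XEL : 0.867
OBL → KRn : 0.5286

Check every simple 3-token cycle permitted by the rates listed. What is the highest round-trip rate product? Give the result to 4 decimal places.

0.8982

OBL→KRn→AUR→OBL: 0.5286 × 1.952 × 0.8705 = 0.89821
XEL→KRn→AUR→XEL: 0.5259 × 1.952 × 0.867 = 0.89002
SLV→KRn→AUR→SLV: 2.243 × 1.952 × 0.2028 = 0.88793
XEL→OBL→AUR→XEL: 0.9451 × 1.064 × 0.867 = 0.87184
Maximum is OBL→KRn→AUR→OBL at 0.8982; no arbitrage — every cycle loses value.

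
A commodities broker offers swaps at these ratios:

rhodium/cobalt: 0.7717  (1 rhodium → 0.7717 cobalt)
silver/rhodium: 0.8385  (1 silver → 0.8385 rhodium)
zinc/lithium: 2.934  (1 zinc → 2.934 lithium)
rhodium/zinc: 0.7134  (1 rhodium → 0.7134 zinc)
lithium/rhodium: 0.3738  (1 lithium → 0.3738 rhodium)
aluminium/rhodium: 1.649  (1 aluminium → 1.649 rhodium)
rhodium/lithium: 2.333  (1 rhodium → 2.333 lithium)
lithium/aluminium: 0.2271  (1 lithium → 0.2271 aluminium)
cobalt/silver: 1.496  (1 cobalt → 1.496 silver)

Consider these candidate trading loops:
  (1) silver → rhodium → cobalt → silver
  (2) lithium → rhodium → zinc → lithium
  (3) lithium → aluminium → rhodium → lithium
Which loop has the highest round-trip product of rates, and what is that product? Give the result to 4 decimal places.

0.9680

(1) 0.8385 × 0.7717 × 1.496 = 0.96802
(2) 0.3738 × 0.7134 × 2.934 = 0.78241
(3) 0.2271 × 1.649 × 2.333 = 0.87368
Highest is cycle (1) at 0.9680 (≤1, no arbitrage).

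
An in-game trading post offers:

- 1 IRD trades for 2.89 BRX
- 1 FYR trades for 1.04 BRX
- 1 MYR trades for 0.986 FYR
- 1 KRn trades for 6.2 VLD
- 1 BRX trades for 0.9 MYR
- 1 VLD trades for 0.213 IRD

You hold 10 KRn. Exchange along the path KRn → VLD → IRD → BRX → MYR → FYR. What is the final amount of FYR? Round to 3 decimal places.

10 KRn × 6.2 = 62 VLD
62 VLD × 0.213 = 13.206 IRD
13.206 IRD × 2.89 = 38.16534 BRX
38.16534 BRX × 0.9 = 34.348806 MYR
34.348806 MYR × 0.986 = 33.867922716 FYR

33.868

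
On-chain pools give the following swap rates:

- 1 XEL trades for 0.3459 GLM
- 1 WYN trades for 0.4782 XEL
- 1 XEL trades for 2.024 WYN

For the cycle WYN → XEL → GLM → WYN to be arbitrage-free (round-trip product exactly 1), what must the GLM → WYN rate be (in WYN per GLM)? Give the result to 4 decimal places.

Known legs of the cycle: 0.4782 × 0.3459 = 0.16540938
For no arbitrage the full-cycle product must be 1, so the missing rate is 1 / 0.16540938 ≈ 6.045606.

6.0456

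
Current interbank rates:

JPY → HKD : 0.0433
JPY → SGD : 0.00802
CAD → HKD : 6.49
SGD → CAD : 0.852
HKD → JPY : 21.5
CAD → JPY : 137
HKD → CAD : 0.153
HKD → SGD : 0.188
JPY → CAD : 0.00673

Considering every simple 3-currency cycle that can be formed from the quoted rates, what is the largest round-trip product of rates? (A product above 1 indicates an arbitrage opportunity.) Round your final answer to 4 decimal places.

1.0395

SGD→CAD→HKD→SGD: 0.852 × 6.49 × 0.188 = 1.03954
JPY→CAD→HKD→JPY: 0.00673 × 6.49 × 21.5 = 0.93907
JPY→SGD→CAD→JPY: 0.00802 × 0.852 × 137 = 0.93613
JPY→HKD→CAD→JPY: 0.0433 × 0.153 × 137 = 0.90761
Maximum is SGD→CAD→HKD→SGD at 1.0395; arbitrage exists.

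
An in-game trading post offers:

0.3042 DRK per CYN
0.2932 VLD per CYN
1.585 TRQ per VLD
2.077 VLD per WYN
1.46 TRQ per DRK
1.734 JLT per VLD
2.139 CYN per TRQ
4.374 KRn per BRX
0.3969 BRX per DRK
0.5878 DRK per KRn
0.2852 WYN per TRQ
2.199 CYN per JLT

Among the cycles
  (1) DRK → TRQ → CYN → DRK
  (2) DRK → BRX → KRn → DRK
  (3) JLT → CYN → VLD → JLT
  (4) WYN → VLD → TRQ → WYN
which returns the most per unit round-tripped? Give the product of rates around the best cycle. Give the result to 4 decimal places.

1.1180

(1) 1.46 × 2.139 × 0.3042 = 0.95000
(2) 0.3969 × 4.374 × 0.5878 = 1.02044
(3) 2.199 × 0.2932 × 1.734 = 1.11799
(4) 2.077 × 1.585 × 0.2852 = 0.93889
Highest is cycle (3) at 1.1180 (>1, arbitrage).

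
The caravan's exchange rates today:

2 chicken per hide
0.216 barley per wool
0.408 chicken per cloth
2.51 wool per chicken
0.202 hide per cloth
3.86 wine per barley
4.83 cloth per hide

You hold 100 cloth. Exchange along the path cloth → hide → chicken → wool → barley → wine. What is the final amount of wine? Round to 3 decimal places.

100 cloth × 0.202 = 20.2 hide
20.2 hide × 2 = 40.4 chicken
40.4 chicken × 2.51 = 101.404 wool
101.404 wool × 0.216 = 21.903264 barley
21.903264 barley × 3.86 = 84.54659904 wine

84.547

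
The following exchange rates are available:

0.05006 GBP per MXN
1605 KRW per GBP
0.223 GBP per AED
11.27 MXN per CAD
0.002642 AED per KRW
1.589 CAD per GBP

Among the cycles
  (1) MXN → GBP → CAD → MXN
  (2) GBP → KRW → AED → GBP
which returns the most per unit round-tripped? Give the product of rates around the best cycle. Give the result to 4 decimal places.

0.9456

(1) 0.05006 × 1.589 × 11.27 = 0.89648
(2) 1605 × 0.002642 × 0.223 = 0.94561
Highest is cycle (2) at 0.9456 (≤1, no arbitrage).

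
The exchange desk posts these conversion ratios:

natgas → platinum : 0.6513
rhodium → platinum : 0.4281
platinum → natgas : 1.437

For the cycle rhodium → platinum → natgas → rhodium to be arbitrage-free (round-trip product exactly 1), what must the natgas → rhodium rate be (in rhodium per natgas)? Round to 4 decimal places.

1.6255

Known legs of the cycle: 0.4281 × 1.437 = 0.6151797
For no arbitrage the full-cycle product must be 1, so the missing rate is 1 / 0.6151797 ≈ 1.625541.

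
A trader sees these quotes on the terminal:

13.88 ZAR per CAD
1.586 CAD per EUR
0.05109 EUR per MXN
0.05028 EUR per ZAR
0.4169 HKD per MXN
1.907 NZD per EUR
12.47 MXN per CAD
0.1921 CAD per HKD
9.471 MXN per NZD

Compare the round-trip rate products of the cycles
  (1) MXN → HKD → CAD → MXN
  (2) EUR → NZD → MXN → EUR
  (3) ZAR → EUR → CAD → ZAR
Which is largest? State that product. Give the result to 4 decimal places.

1.1068

(1) 0.4169 × 0.1921 × 12.47 = 0.99868
(2) 1.907 × 9.471 × 0.05109 = 0.92275
(3) 0.05028 × 1.586 × 13.88 = 1.10685
Highest is cycle (3) at 1.1068 (>1, arbitrage).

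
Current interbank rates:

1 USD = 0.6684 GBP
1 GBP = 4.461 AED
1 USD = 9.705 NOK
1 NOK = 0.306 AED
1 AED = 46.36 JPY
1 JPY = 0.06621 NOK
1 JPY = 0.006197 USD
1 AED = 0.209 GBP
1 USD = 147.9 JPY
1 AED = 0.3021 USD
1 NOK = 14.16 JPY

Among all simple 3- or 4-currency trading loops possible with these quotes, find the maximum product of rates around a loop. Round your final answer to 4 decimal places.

0.9393

AED→JPY→NOK→AED: 46.36 × 0.06621 × 0.306 = 0.93927
AED→USD→JPY→NOK→AED: 0.3021 × 147.9 × 0.06621 × 0.306 = 0.90524
AED→USD→GBP→AED: 0.3021 × 0.6684 × 4.461 = 0.90078
AED→USD→NOK→AED: 0.3021 × 9.705 × 0.306 = 0.89716
AED→JPY→USD→GBP→AED: 46.36 × 0.006197 × 0.6684 × 4.461 = 0.85663
AED→JPY→USD→NOK→AED: 46.36 × 0.006197 × 9.705 × 0.306 = 0.85318
USD→NOK→JPY→USD: 9.705 × 14.16 × 0.006197 = 0.85161
Maximum is AED→JPY→NOK→AED at 0.9393; no arbitrage — every cycle loses value.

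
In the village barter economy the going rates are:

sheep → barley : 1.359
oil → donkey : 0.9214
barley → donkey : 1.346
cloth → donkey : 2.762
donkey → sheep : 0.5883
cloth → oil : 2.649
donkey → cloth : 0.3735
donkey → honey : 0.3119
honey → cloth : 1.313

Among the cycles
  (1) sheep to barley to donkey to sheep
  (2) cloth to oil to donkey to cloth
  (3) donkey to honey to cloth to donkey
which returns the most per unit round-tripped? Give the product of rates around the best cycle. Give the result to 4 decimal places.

(1) 1.359 × 1.346 × 0.5883 = 1.07613
(2) 2.649 × 0.9214 × 0.3735 = 0.91163
(3) 0.3119 × 1.313 × 2.762 = 1.13111
Highest is cycle (3) at 1.1311 (>1, arbitrage).

1.1311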